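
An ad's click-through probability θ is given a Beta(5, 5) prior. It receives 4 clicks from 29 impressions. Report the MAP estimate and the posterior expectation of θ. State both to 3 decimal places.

Posterior: Beta(5+4, 5+25) = Beta(9, 30).
Mode = (9−1)/(9+30−2) = 8/37 = 0.216.
Mean = 9/(9+30) = 9/39 = 0.231.

MAP: 0.216. Posterior mean: 0.231.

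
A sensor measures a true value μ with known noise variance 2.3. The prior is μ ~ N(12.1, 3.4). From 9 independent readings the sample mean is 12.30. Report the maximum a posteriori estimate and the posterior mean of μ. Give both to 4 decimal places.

MAP = 12.2860; posterior mean = 12.2860

Posterior for μ is Normal. Precision-weighted mean: (1/3.4·12.1 + 9/2.3·12.30) / (1/3.4 + 9/2.3) = 12.2860.
A Normal posterior is symmetric, so mode = mean.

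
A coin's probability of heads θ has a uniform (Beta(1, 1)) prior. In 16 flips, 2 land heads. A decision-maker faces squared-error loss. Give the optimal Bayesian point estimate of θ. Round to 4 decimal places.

Posterior: Beta(1+2, 1+14) = Beta(3, 15).
Mode = (3−1)/(3+15−2) = 2/16 = 0.1250.
With a flat prior the MAP equals the MLE, 2/16.
Mean = 3/(3+15) = 3/18 = 0.1667.
Squared-error loss ⇒ the optimal estimator is the posterior mean.

0.1667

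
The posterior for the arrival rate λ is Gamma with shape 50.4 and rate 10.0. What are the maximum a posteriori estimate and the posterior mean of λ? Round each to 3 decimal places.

λ_MAP = 4.940, E[λ|data] = 5.040

Mode = (α−1)/β = 49.4/10.0 = 4.940.
Mean = α/β = 50.4/10.0 = 5.040.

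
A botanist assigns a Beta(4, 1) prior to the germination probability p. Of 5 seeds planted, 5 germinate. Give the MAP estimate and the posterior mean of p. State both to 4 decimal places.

Posterior: Beta(4+5, 1+0) = Beta(9, 1).
Since β = 1 ≤ 1 and α > 1, the Beta density is monotone increasing on [0,1]; the mode is at 1.
Mean = 9/(9+1) = 0.9000.
Left-skewed posterior ⇒ mean < mode.

MAP estimate = 1.0000, posterior mean = 0.9000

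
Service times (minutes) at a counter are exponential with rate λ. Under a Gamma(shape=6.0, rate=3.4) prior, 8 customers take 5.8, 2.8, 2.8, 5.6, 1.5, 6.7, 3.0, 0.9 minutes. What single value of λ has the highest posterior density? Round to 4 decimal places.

0.4000

Σ times = 29.1. Posterior: Gamma(shape = 6.0+8 = 14.0, rate = 3.4+29.1 = 32.5).
Mode = (α−1)/β = 13.0/32.5 = 0.4000.
Mean = α/β = 14.0/32.5 = 0.4308.
This is the posterior mode — the MAP estimate.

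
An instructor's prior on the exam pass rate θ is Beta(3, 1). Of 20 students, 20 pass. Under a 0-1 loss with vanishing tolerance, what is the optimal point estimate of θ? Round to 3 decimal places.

Posterior: Beta(3+20, 1+0) = Beta(23, 1).
Since β = 1 ≤ 1 and α > 1, the Beta density is monotone increasing on [0,1]; the mode is at 1.
Mean = 23/(23+1) = 0.958.
This is the posterior mode — the MAP estimate.

1.000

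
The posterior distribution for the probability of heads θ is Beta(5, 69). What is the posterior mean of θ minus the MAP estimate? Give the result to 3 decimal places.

Mode = (5−1)/(5+69−2) = 4/72 = 0.056.
Mean = 5/(5+69) = 5/74 = 0.068.
Difference = 0.068 − 0.056 = 0.012.
The posterior is right-skewed, so the mean exceeds the mode.

0.012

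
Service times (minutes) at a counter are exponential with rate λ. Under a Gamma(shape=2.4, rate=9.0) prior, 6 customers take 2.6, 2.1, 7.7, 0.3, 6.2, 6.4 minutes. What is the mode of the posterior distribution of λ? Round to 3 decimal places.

0.216

Σ times = 25.3. Posterior: Gamma(shape = 2.4+6 = 8.4, rate = 9.0+25.3 = 34.3).
Mode = (α−1)/β = 7.4/34.3 = 0.216.
Mean = α/β = 8.4/34.3 = 0.245.
This is the posterior mode — the MAP estimate.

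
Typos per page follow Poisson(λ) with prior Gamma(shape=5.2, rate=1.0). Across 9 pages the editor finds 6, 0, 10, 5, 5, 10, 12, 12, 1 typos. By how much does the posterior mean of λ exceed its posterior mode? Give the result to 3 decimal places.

0.100

Σ counts = 61. Posterior: Gamma(shape = 5.2+61 = 66.2, rate = 1.0+9 = 10.0).
Mode = (α−1)/β = 65.2/10.0 = 6.520.
Mean = α/β = 66.2/10.0 = 6.620.
Difference = 6.620 − 6.520 = 0.100.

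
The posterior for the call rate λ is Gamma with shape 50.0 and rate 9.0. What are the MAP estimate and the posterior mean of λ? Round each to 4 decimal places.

MAP: 5.4444. Posterior mean: 5.5556.

Mode = (α−1)/β = 49.0/9.0 = 5.4444.
Mean = α/β = 50.0/9.0 = 5.5556.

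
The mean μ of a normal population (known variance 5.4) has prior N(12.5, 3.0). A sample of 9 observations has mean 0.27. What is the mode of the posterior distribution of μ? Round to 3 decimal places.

Posterior for μ is Normal. Precision-weighted mean: (1/3.0·12.5 + 9/5.4·0.27) / (1/3.0 + 9/5.4) = 2.308.
A Normal posterior is symmetric, so mode = mean.
This is the posterior mode — the MAP estimate.

2.308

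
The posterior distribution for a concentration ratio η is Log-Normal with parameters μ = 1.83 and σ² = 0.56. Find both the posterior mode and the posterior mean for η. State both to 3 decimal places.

Mode = exp(μ − σ²) = exp(1.27) = 3.561.
Mean = exp(μ + σ²/2) = exp(2.110) = 8.248.

MAP = 3.561; posterior mean = 8.248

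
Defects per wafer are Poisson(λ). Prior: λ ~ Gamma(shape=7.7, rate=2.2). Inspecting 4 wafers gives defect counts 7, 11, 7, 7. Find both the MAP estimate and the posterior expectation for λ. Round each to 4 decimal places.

λ_MAP = 6.2419, E[λ|data] = 6.4032

Σ counts = 32. Posterior: Gamma(shape = 7.7+32 = 39.7, rate = 2.2+4 = 6.2).
Mode = (α−1)/β = 38.7/6.2 = 6.2419.
Mean = α/β = 39.7/6.2 = 6.4032.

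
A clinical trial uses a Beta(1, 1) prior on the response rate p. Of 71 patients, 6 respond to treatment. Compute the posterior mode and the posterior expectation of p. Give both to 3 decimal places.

p_MAP = 0.085, E[p|data] = 0.096

Posterior: Beta(1+6, 1+65) = Beta(7, 66).
Mode = (7−1)/(7+66−2) = 6/71 = 0.085.
With a flat prior the MAP equals the MLE, 6/71.
Mean = 7/(7+66) = 7/73 = 0.096.
Mean > mode: the posterior has a right tail.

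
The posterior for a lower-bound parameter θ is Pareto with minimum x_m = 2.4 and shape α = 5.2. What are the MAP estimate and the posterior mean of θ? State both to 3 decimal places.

MAP: 2.400. Posterior mean: 2.971.

The Pareto density is strictly decreasing on [x_m, ∞), so the mode is x_m = 2.400.
Mean = α·x_m/(α−1) = 5.2·2.4/4.2 = 2.971.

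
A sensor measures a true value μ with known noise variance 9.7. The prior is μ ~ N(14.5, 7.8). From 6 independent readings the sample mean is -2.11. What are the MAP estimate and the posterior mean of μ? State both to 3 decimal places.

MAP estimate = 0.742, posterior mean = 0.742

Posterior for μ is Normal. Precision-weighted mean: (1/7.8·14.5 + 6/9.7·-2.11) / (1/7.8 + 6/9.7) = 0.742.
A Normal posterior is symmetric, so mode = mean.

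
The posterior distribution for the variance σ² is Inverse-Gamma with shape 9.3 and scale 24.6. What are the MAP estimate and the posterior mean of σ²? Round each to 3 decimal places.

MAP = 2.388; posterior mean = 2.964

Mode = β/(α+1) = 24.6/10.3 = 2.388.
Mean = β/(α−1) = 24.6/8.3 = 2.964.
The mean is pulled above the mode by the posterior's right skew.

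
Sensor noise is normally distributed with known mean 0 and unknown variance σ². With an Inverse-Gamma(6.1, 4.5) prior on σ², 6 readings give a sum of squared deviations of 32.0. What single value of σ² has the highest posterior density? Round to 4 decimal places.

Posterior: Inverse-Gamma(shape = 6.1+6/2 = 9.1, scale = 4.5+32.0/2 = 20.5).
Mode = β/(α+1) = 20.5/10.1 = 2.0297.
Mean = β/(α−1) = 20.5/8.1 = 2.5309.
This is the posterior mode — the MAP estimate.

2.0297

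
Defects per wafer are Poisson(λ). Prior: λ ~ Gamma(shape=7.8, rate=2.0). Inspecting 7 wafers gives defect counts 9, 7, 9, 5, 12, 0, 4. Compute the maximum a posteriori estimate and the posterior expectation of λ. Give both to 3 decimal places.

Σ counts = 46. Posterior: Gamma(shape = 7.8+46 = 53.8, rate = 2.0+7 = 9.0).
Mode = (α−1)/β = 52.8/9.0 = 5.867.
Mean = α/β = 53.8/9.0 = 5.978.

maximum a posteriori estimate = 5.867, posterior expectation = 5.978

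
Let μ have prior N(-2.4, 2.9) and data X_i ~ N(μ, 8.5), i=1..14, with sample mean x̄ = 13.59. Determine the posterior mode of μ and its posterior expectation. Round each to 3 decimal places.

Posterior for μ is Normal. Precision-weighted mean: (1/2.9·-2.4 + 14/8.5·13.59) / (1/2.9 + 14/8.5) = 10.822.
A Normal posterior is symmetric, so mode = mean.

MAP: 10.822. Posterior mean: 10.822.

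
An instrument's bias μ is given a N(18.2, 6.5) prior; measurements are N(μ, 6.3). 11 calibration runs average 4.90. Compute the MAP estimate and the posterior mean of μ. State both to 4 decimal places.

Posterior for μ is Normal. Precision-weighted mean: (1/6.5·18.2 + 11/6.3·4.90) / (1/6.5 + 11/6.3) = 5.9770.
A Normal posterior is symmetric, so mode = mean.

MAP estimate = 5.9770, posterior mean = 5.9770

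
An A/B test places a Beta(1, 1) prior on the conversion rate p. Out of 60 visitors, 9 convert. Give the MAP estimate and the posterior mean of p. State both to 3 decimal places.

Posterior: Beta(1+9, 1+51) = Beta(10, 52).
Mode = (10−1)/(10+52−2) = 9/60 = 0.150.
With a flat prior the MAP equals the MLE, 9/60.
Mean = 10/(10+52) = 10/62 = 0.161.

MAP = 0.150; posterior mean = 0.161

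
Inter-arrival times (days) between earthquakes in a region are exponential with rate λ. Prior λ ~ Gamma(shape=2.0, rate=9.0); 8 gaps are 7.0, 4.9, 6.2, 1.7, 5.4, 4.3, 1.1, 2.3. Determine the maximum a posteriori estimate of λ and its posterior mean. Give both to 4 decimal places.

λ_MAP = 0.2148, E[λ|data] = 0.2387

Σ times = 32.9. Posterior: Gamma(shape = 2.0+8 = 10.0, rate = 9.0+32.9 = 41.9).
Mode = (α−1)/β = 9.0/41.9 = 0.2148.
Mean = α/β = 10.0/41.9 = 0.2387.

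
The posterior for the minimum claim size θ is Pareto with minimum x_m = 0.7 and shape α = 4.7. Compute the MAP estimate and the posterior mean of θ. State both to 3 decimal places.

The Pareto density is strictly decreasing on [x_m, ∞), so the mode is x_m = 0.700.
Mean = α·x_m/(α−1) = 4.7·0.7/3.7 = 0.889.

MAP = 0.700, posterior mean = 0.889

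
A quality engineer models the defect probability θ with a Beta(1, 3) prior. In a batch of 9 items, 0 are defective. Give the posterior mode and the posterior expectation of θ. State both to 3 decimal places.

Posterior: Beta(1+0, 3+9) = Beta(1, 12).
Since α = 1 ≤ 1 and β > 1, the Beta density is monotone decreasing on [0,1]; the mode is at 0.
Mean = 1/(1+12) = 0.077.
Right-skewed posterior ⇒ mode < mean.

MAP = 0.000, posterior mean = 0.077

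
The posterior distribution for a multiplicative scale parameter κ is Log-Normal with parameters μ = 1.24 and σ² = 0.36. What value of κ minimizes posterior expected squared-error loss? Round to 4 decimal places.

Mode = exp(μ − σ²) = exp(0.88) = 2.4109.
Mean = exp(μ + σ²/2) = exp(1.420) = 4.1371.
Squared-error loss ⇒ the optimal estimator is the posterior mean.

4.1371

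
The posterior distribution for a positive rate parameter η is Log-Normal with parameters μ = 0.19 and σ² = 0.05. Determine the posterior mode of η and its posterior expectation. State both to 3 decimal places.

MAP = 1.150; posterior mean = 1.240

Mode = exp(μ − σ²) = exp(0.14) = 1.150.
Mean = exp(μ + σ²/2) = exp(0.215) = 1.240.
Mean > mode: the posterior has a right tail.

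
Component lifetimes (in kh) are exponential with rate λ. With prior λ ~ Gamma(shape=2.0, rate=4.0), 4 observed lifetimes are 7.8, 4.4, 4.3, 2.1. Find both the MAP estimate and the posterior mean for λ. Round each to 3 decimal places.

Σ times = 18.6. Posterior: Gamma(shape = 2.0+4 = 6.0, rate = 4.0+18.6 = 22.6).
Mode = (α−1)/β = 5.0/22.6 = 0.221.
Mean = α/β = 6.0/22.6 = 0.265.

MAP estimate = 0.221, posterior mean = 0.265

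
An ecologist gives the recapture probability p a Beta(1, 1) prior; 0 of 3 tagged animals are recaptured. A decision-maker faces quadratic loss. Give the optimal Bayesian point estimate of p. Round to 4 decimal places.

Posterior: Beta(1+0, 1+3) = Beta(1, 4).
Since α = 1 ≤ 1 and β > 1, the Beta density is monotone decreasing on [0,1]; the mode is at 0.
Mean = 1/(1+4) = 0.2000.
Quadratic loss ⇒ the optimal estimator is the posterior mean.

0.2000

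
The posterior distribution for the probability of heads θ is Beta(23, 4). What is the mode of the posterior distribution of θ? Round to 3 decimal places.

0.880

Mode = (23−1)/(23+4−2) = 22/25 = 0.880.
Mean = 23/(23+4) = 23/27 = 0.852.
This is the posterior mode — the MAP estimate.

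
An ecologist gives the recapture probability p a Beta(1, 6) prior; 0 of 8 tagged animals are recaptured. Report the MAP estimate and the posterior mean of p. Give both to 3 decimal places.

Posterior: Beta(1+0, 6+8) = Beta(1, 14).
Since α = 1 ≤ 1 and β > 1, the Beta density is monotone decreasing on [0,1]; the mode is at 0.
Mean = 1/(1+14) = 0.067.
Right-skewed posterior ⇒ mode < mean.

MAP = 0.000; posterior mean = 0.067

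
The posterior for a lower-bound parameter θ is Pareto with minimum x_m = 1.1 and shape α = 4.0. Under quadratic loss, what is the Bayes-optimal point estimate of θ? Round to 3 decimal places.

The Pareto density is strictly decreasing on [x_m, ∞), so the mode is x_m = 1.100.
Mean = α·x_m/(α−1) = 4.0·1.1/3.0 = 1.467.
Quadratic loss ⇒ the optimal estimator is the posterior mean.

1.467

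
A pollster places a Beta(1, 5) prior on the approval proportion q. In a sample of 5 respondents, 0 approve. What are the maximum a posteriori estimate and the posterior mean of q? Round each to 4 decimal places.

Posterior: Beta(1+0, 5+5) = Beta(1, 10).
Since α = 1 ≤ 1 and β > 1, the Beta density is monotone decreasing on [0,1]; the mode is at 0.
Mean = 1/(1+10) = 0.0909.

q_MAP = 0.0000, E[q|data] = 0.0909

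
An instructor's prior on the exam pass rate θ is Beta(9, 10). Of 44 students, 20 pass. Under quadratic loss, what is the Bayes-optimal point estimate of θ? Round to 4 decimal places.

Posterior: Beta(9+20, 10+24) = Beta(29, 34).
Mode = (29−1)/(29+34−2) = 28/61 = 0.4590.
Mean = 29/(29+34) = 29/63 = 0.4603.
Quadratic loss ⇒ the optimal estimator is the posterior mean.

0.4603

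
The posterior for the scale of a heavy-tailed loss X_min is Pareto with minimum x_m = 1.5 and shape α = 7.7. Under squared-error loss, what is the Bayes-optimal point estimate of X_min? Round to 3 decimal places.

1.724

The Pareto density is strictly decreasing on [x_m, ∞), so the mode is x_m = 1.500.
Mean = α·x_m/(α−1) = 7.7·1.5/6.7 = 1.724.
Squared-error loss ⇒ the optimal estimator is the posterior mean.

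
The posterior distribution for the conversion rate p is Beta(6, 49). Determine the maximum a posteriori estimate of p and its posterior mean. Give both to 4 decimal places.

p_MAP = 0.0943, E[p|data] = 0.1091

Mode = (6−1)/(6+49−2) = 5/53 = 0.0943.
Mean = 6/(6+49) = 6/55 = 0.1091.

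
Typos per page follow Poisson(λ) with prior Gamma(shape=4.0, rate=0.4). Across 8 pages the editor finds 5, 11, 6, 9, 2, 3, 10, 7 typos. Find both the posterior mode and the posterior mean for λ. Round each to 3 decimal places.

λ_MAP = 6.667, E[λ|data] = 6.786

Σ counts = 53. Posterior: Gamma(shape = 4.0+53 = 57.0, rate = 0.4+8 = 8.4).
Mode = (α−1)/β = 56.0/8.4 = 6.667.
Mean = α/β = 57.0/8.4 = 6.786.
Mean > mode: the posterior has a right tail.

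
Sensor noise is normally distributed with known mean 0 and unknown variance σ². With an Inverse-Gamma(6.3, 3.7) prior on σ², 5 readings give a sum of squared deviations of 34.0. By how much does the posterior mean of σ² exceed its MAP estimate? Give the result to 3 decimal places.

0.542

Posterior: Inverse-Gamma(shape = 6.3+5/2 = 8.8, scale = 3.7+34.0/2 = 20.7).
Mode = β/(α+1) = 20.7/9.8 = 2.112.
Mean = β/(α−1) = 20.7/7.8 = 2.654.
Difference = 2.654 − 2.112 = 0.542.
The mean is pulled above the mode by the posterior's right skew.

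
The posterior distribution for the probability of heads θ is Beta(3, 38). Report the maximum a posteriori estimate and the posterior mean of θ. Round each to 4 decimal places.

Mode = (3−1)/(3+38−2) = 2/39 = 0.0513.
Mean = 3/(3+38) = 3/41 = 0.0732.

maximum a posteriori estimate = 0.0513, posterior mean = 0.0732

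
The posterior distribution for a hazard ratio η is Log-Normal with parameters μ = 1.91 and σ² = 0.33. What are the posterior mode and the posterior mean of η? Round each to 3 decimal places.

η_MAP = 4.855, E[η|data] = 7.965

Mode = exp(μ − σ²) = exp(1.58) = 4.855.
Mean = exp(μ + σ²/2) = exp(2.075) = 7.965.
Right-skewed posterior ⇒ mode < mean.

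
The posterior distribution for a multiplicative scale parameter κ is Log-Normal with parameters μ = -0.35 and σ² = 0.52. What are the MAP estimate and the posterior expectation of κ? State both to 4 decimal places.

Mode = exp(μ − σ²) = exp(-0.87) = 0.4190.
Mean = exp(μ + σ²/2) = exp(-0.090) = 0.9139.

MAP: 0.4190. Posterior mean: 0.9139.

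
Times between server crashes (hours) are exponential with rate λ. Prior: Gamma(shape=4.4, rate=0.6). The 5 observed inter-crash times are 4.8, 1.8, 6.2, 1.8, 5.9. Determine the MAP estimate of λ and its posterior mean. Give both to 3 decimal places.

Σ times = 20.5. Posterior: Gamma(shape = 4.4+5 = 9.4, rate = 0.6+20.5 = 21.1).
Mode = (α−1)/β = 8.4/21.1 = 0.398.
Mean = α/β = 9.4/21.1 = 0.445.
The mean is pulled above the mode by the posterior's right skew.

λ_MAP = 0.398, E[λ|data] = 0.445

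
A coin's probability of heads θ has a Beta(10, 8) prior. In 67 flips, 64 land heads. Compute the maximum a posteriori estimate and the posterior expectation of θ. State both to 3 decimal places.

Posterior: Beta(10+64, 8+3) = Beta(74, 11).
Mode = (74−1)/(74+11−2) = 73/83 = 0.880.
Mean = 74/(74+11) = 74/85 = 0.871.

θ_MAP = 0.880, E[θ|data] = 0.871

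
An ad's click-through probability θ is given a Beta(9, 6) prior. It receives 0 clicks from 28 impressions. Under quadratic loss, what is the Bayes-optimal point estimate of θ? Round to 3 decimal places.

0.209

Posterior: Beta(9+0, 6+28) = Beta(9, 34).
Mode = (9−1)/(9+34−2) = 8/41 = 0.195.
Mean = 9/(9+34) = 9/43 = 0.209.
Quadratic loss ⇒ the optimal estimator is the posterior mean.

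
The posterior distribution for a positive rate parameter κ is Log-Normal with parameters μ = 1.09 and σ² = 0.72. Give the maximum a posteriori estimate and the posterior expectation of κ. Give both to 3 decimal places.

maximum a posteriori estimate = 1.448, posterior expectation = 4.263

Mode = exp(μ − σ²) = exp(0.37) = 1.448.
Mean = exp(μ + σ²/2) = exp(1.450) = 4.263.
The posterior is right-skewed, so the mean exceeds the mode.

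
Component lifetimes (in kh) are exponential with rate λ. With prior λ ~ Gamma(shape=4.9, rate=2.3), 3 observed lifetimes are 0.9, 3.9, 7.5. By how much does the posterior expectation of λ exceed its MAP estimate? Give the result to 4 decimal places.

Σ times = 12.3. Posterior: Gamma(shape = 4.9+3 = 7.9, rate = 2.3+12.3 = 14.6).
Mode = (α−1)/β = 6.9/14.6 = 0.4726.
Mean = α/β = 7.9/14.6 = 0.5411.
Difference = 0.5411 − 0.4726 = 0.0685.

0.0685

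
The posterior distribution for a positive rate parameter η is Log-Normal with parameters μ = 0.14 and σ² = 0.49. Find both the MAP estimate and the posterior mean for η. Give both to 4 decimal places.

MAP: 0.7047. Posterior mean: 1.4696.

Mode = exp(μ − σ²) = exp(-0.35) = 0.7047.
Mean = exp(μ + σ²/2) = exp(0.385) = 1.4696.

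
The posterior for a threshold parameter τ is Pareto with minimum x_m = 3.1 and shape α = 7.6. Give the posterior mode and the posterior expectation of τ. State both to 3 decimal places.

MAP = 3.100; posterior mean = 3.570

The Pareto density is strictly decreasing on [x_m, ∞), so the mode is x_m = 3.100.
Mean = α·x_m/(α−1) = 7.6·3.1/6.6 = 3.570.
The posterior is right-skewed, so the mean exceeds the mode.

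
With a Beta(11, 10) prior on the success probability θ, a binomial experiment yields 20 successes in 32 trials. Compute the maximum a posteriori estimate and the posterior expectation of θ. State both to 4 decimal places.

Posterior: Beta(11+20, 10+12) = Beta(31, 22).
Mode = (31−1)/(31+22−2) = 30/51 = 0.5882.
Mean = 31/(31+22) = 31/53 = 0.5849.

MAP = 0.5882; posterior mean = 0.5849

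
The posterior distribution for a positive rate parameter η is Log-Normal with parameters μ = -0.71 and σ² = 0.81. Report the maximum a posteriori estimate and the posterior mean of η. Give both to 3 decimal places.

Mode = exp(μ − σ²) = exp(-1.52) = 0.219.
Mean = exp(μ + σ²/2) = exp(-0.305) = 0.737.
The posterior is right-skewed, so the mean exceeds the mode.

MAP = 0.219, posterior mean = 0.737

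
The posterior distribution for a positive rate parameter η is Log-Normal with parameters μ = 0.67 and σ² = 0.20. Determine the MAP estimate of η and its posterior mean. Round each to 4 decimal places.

MAP estimate = 1.6000, posterior mean = 2.1598

Mode = exp(μ − σ²) = exp(0.47) = 1.6000.
Mean = exp(μ + σ²/2) = exp(0.770) = 2.1598.
Right-skewed posterior ⇒ mode < mean.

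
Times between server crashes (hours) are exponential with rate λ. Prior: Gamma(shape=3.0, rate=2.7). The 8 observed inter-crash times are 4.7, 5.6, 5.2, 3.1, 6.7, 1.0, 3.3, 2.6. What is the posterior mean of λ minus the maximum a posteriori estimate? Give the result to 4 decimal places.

0.0287

Σ times = 32.2. Posterior: Gamma(shape = 3.0+8 = 11.0, rate = 2.7+32.2 = 34.9).
Mode = (α−1)/β = 10.0/34.9 = 0.2865.
Mean = α/β = 11.0/34.9 = 0.3152.
Difference = 0.3152 − 0.2865 = 0.0287.
The posterior is right-skewed, so the mean exceeds the mode.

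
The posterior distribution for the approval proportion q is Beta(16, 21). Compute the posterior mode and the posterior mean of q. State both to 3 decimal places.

MAP = 0.429; posterior mean = 0.432

Mode = (16−1)/(16+21−2) = 15/35 = 0.429.
Mean = 16/(16+21) = 16/37 = 0.432.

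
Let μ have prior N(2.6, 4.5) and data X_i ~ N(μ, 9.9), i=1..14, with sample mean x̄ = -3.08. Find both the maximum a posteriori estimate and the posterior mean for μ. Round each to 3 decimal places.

Posterior for μ is Normal. Precision-weighted mean: (1/4.5·2.6 + 14/9.9·-3.08) / (1/4.5 + 14/9.9) = -2.309.
A Normal posterior is symmetric, so mode = mean.

μ_MAP = -2.309, E[μ|data] = -2.309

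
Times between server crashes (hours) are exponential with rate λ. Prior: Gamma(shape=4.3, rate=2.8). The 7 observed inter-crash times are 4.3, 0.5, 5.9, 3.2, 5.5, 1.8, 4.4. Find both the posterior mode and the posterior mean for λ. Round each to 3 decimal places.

Σ times = 25.6. Posterior: Gamma(shape = 4.3+7 = 11.3, rate = 2.8+25.6 = 28.4).
Mode = (α−1)/β = 10.3/28.4 = 0.363.
Mean = α/β = 11.3/28.4 = 0.398.

posterior mode = 0.363, posterior mean = 0.398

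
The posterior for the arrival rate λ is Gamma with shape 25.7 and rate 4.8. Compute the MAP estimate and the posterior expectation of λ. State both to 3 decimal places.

MAP estimate = 5.146, posterior expectation = 5.354

Mode = (α−1)/β = 24.7/4.8 = 5.146.
Mean = α/β = 25.7/4.8 = 5.354.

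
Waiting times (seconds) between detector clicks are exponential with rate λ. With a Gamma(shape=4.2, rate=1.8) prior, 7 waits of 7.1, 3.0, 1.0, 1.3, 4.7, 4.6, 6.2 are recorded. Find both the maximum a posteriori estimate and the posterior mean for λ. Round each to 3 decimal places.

MAP = 0.343; posterior mean = 0.377

Σ times = 27.9. Posterior: Gamma(shape = 4.2+7 = 11.2, rate = 1.8+27.9 = 29.7).
Mode = (α−1)/β = 10.2/29.7 = 0.343.
Mean = α/β = 11.2/29.7 = 0.377.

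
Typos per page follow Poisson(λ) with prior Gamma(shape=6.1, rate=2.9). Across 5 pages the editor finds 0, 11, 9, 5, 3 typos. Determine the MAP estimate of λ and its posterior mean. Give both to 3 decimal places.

Σ counts = 28. Posterior: Gamma(shape = 6.1+28 = 34.1, rate = 2.9+5 = 7.9).
Mode = (α−1)/β = 33.1/7.9 = 4.190.
Mean = α/β = 34.1/7.9 = 4.316.
Right-skewed posterior ⇒ mode < mean.

MAP: 4.190. Posterior mean: 4.316.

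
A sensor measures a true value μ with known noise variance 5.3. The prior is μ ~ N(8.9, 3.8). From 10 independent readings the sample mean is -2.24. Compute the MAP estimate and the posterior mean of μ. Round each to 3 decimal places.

MAP = -0.876; posterior mean = -0.876

Posterior for μ is Normal. Precision-weighted mean: (1/3.8·8.9 + 10/5.3·-2.24) / (1/3.8 + 10/5.3) = -0.876.
A Normal posterior is symmetric, so mode = mean.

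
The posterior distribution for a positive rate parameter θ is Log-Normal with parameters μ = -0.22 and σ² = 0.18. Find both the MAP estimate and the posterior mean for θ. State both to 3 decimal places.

MAP = 0.670; posterior mean = 0.878

Mode = exp(μ − σ²) = exp(-0.40) = 0.670.
Mean = exp(μ + σ²/2) = exp(-0.130) = 0.878.
The posterior is right-skewed, so the mean exceeds the mode.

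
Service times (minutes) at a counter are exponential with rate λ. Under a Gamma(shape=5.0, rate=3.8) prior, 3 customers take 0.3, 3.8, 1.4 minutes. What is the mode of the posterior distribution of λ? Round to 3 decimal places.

Σ times = 5.5. Posterior: Gamma(shape = 5.0+3 = 8.0, rate = 3.8+5.5 = 9.3).
Mode = (α−1)/β = 7.0/9.3 = 0.753.
Mean = α/β = 8.0/9.3 = 0.860.
This is the posterior mode — the MAP estimate.

0.753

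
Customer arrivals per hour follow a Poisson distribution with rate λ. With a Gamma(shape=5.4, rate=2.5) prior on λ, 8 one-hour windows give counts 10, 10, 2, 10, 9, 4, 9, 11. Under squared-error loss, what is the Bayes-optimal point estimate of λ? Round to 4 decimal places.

Σ counts = 65. Posterior: Gamma(shape = 5.4+65 = 70.4, rate = 2.5+8 = 10.5).
Mode = (α−1)/β = 69.4/10.5 = 6.6095.
Mean = α/β = 70.4/10.5 = 6.7048.
Squared-error loss ⇒ the optimal estimator is the posterior mean.

6.7048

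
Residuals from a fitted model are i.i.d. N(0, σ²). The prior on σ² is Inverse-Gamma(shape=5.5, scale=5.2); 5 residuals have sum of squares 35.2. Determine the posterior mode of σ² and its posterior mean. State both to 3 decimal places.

Posterior: Inverse-Gamma(shape = 5.5+5/2 = 8.0, scale = 5.2+35.2/2 = 22.8).
Mode = β/(α+1) = 22.8/9.0 = 2.533.
Mean = β/(α−1) = 22.8/7.0 = 3.257.
The mean is pulled above the mode by the posterior's right skew.

MAP = 2.533, posterior mean = 3.257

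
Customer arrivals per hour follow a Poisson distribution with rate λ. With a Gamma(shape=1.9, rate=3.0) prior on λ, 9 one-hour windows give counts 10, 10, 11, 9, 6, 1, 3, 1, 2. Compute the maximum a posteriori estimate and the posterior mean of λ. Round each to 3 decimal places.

Σ counts = 53. Posterior: Gamma(shape = 1.9+53 = 54.9, rate = 3.0+9 = 12.0).
Mode = (α−1)/β = 53.9/12.0 = 4.492.
Mean = α/β = 54.9/12.0 = 4.575.

MAP: 4.492. Posterior mean: 4.575.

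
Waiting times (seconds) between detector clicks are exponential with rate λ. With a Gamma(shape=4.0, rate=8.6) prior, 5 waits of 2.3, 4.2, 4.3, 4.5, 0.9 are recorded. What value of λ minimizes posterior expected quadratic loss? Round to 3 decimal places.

Σ times = 16.2. Posterior: Gamma(shape = 4.0+5 = 9.0, rate = 8.6+16.2 = 24.8).
Mode = (α−1)/β = 8.0/24.8 = 0.323.
Mean = α/β = 9.0/24.8 = 0.363.
Quadratic loss ⇒ the optimal estimator is the posterior mean.

0.363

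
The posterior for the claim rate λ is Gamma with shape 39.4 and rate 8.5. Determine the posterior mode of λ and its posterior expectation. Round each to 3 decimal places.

Mode = (α−1)/β = 38.4/8.5 = 4.518.
Mean = α/β = 39.4/8.5 = 4.635.
Right-skewed posterior ⇒ mode < mean.

λ_MAP = 4.518, E[λ|data] = 4.635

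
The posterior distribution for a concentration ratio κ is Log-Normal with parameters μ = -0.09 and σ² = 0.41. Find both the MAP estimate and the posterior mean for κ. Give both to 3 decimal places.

MAP = 0.607; posterior mean = 1.122

Mode = exp(μ − σ²) = exp(-0.50) = 0.607.
Mean = exp(μ + σ²/2) = exp(0.115) = 1.122.
The mean is pulled above the mode by the posterior's right skew.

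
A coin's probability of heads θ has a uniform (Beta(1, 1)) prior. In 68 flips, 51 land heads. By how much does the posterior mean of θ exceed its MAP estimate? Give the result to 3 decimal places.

Posterior: Beta(1+51, 1+17) = Beta(52, 18).
Mode = (52−1)/(52+18−2) = 51/68 = 0.750.
With a flat prior the MAP equals the MLE, 51/68.
Mean = 52/(52+18) = 52/70 = 0.743.
Difference = 0.743 − 0.750 = -0.007.
Left-skewed posterior ⇒ mean < mode.

-0.007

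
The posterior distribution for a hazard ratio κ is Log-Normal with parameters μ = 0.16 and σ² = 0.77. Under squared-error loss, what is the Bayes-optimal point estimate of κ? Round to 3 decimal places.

1.725

Mode = exp(μ − σ²) = exp(-0.61) = 0.543.
Mean = exp(μ + σ²/2) = exp(0.545) = 1.725.
Squared-error loss ⇒ the optimal estimator is the posterior mean.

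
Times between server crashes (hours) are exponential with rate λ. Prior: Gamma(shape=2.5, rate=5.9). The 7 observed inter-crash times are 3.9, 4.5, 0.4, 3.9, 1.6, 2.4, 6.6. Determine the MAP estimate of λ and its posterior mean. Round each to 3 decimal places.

MAP: 0.291. Posterior mean: 0.325.

Σ times = 23.3. Posterior: Gamma(shape = 2.5+7 = 9.5, rate = 5.9+23.3 = 29.2).
Mode = (α−1)/β = 8.5/29.2 = 0.291.
Mean = α/β = 9.5/29.2 = 0.325.
The posterior is right-skewed, so the mean exceeds the mode.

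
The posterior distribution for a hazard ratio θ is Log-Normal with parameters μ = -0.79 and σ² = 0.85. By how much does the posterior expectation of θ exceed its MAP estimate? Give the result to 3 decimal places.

0.500

Mode = exp(μ − σ²) = exp(-1.64) = 0.194.
Mean = exp(μ + σ²/2) = exp(-0.365) = 0.694.
Difference = 0.694 − 0.194 = 0.500.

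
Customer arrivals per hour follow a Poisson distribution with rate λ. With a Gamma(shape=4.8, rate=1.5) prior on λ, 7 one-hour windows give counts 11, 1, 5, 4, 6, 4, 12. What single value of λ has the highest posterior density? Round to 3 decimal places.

Σ counts = 43. Posterior: Gamma(shape = 4.8+43 = 47.8, rate = 1.5+7 = 8.5).
Mode = (α−1)/β = 46.8/8.5 = 5.506.
Mean = α/β = 47.8/8.5 = 5.624.
This is the posterior mode — the MAP estimate.

5.506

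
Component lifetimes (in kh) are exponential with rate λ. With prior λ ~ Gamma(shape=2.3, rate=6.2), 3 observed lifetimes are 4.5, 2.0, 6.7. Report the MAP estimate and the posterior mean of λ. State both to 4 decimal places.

Σ times = 13.2. Posterior: Gamma(shape = 2.3+3 = 5.3, rate = 6.2+13.2 = 19.4).
Mode = (α−1)/β = 4.3/19.4 = 0.2216.
Mean = α/β = 5.3/19.4 = 0.2732.

MAP = 0.2216, posterior mean = 0.2732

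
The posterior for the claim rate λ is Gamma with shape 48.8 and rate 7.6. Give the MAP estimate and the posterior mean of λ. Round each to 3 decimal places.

λ_MAP = 6.289, E[λ|data] = 6.421

Mode = (α−1)/β = 47.8/7.6 = 6.289.
Mean = α/β = 48.8/7.6 = 6.421.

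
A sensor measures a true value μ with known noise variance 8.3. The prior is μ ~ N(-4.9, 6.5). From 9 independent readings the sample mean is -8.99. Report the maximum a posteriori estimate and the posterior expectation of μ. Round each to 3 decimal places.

Posterior for μ is Normal. Precision-weighted mean: (1/6.5·-4.9 + 9/8.3·-8.99) / (1/6.5 + 9/8.3) = -8.482.
A Normal posterior is symmetric, so mode = mean.

MAP: -8.482. Posterior mean: -8.482.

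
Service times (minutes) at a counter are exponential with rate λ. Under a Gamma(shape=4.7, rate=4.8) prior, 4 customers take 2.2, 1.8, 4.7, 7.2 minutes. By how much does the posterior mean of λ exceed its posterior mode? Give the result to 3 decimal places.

Σ times = 15.9. Posterior: Gamma(shape = 4.7+4 = 8.7, rate = 4.8+15.9 = 20.7).
Mode = (α−1)/β = 7.7/20.7 = 0.372.
Mean = α/β = 8.7/20.7 = 0.420.
Difference = 0.420 − 0.372 = 0.048.
The mean is pulled above the mode by the posterior's right skew.

0.048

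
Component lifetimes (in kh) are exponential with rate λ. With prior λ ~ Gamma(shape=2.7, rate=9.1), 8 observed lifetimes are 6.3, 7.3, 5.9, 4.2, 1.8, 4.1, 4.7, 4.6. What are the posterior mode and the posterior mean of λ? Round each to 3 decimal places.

MAP = 0.202, posterior mean = 0.223

Σ times = 38.9. Posterior: Gamma(shape = 2.7+8 = 10.7, rate = 9.1+38.9 = 48.0).
Mode = (α−1)/β = 9.7/48.0 = 0.202.
Mean = α/β = 10.7/48.0 = 0.223.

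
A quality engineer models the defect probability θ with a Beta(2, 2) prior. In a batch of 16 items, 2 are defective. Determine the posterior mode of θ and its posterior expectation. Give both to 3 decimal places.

MAP = 0.167, posterior mean = 0.200

Posterior: Beta(2+2, 2+14) = Beta(4, 16).
Mode = (4−1)/(4+16−2) = 3/18 = 0.167.
Mean = 4/(4+16) = 4/20 = 0.200.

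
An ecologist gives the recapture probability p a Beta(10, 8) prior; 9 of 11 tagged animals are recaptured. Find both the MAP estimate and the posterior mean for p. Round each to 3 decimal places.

Posterior: Beta(10+9, 8+2) = Beta(19, 10).
Mode = (19−1)/(19+10−2) = 18/27 = 0.667.
Mean = 19/(19+10) = 19/29 = 0.655.
The posterior is left-skewed, so the mode exceeds the mean.

MAP = 0.667; posterior mean = 0.655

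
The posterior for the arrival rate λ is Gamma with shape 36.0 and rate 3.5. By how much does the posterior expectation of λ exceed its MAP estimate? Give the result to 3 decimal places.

0.286

Mode = (α−1)/β = 35.0/3.5 = 10.000.
Mean = α/β = 36.0/3.5 = 10.286.
Difference = 10.286 − 10.000 = 0.286.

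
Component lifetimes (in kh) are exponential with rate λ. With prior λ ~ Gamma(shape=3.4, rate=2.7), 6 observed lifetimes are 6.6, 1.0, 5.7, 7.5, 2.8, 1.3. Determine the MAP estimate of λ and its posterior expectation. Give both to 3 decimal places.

MAP estimate = 0.304, posterior expectation = 0.341

Σ times = 24.9. Posterior: Gamma(shape = 3.4+6 = 9.4, rate = 2.7+24.9 = 27.6).
Mode = (α−1)/β = 8.4/27.6 = 0.304.
Mean = α/β = 9.4/27.6 = 0.341.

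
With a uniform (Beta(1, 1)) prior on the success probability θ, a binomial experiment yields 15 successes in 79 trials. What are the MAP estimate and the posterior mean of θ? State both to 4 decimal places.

MAP: 0.1899. Posterior mean: 0.1975.

Posterior: Beta(1+15, 1+64) = Beta(16, 65).
Mode = (16−1)/(16+65−2) = 15/79 = 0.1899.
With a flat prior the MAP equals the MLE, 15/79.
Mean = 16/(16+65) = 16/81 = 0.1975.
Mean > mode: the posterior has a right tail.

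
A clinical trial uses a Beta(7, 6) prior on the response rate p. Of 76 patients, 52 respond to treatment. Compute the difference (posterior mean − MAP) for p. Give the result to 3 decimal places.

Posterior: Beta(7+52, 6+24) = Beta(59, 30).
Mode = (59−1)/(59+30−2) = 58/87 = 0.667.
Mean = 59/(59+30) = 59/89 = 0.663.
Difference = 0.663 − 0.667 = -0.004.
Mode > mean: the posterior has a left tail.

-0.004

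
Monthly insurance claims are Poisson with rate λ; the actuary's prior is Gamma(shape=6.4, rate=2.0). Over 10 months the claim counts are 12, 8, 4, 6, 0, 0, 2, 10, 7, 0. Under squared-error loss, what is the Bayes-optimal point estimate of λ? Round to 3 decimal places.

Σ counts = 49. Posterior: Gamma(shape = 6.4+49 = 55.4, rate = 2.0+10 = 12.0).
Mode = (α−1)/β = 54.4/12.0 = 4.533.
Mean = α/β = 55.4/12.0 = 4.617.
Squared-error loss ⇒ the optimal estimator is the posterior mean.

4.617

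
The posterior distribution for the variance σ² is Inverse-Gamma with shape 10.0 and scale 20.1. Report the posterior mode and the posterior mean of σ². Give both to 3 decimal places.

σ²_MAP = 1.827, E[σ²|data] = 2.233

Mode = β/(α+1) = 20.1/11.0 = 1.827.
Mean = β/(α−1) = 20.1/9.0 = 2.233.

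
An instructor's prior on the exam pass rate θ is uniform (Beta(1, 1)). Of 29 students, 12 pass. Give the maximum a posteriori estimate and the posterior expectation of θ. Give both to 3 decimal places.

Posterior: Beta(1+12, 1+17) = Beta(13, 18).
Mode = (13−1)/(13+18−2) = 12/29 = 0.414.
With a flat prior the MAP equals the MLE, 12/29.
Mean = 13/(13+18) = 13/31 = 0.419.

MAP = 0.414; posterior mean = 0.419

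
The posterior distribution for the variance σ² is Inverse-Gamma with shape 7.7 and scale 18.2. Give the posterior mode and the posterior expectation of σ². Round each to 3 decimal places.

Mode = β/(α+1) = 18.2/8.7 = 2.092.
Mean = β/(α−1) = 18.2/6.7 = 2.716.

MAP = 2.092, posterior mean = 2.716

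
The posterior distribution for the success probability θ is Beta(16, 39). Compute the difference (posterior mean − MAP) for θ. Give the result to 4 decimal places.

Mode = (16−1)/(16+39−2) = 15/53 = 0.2830.
Mean = 16/(16+39) = 16/55 = 0.2909.
Difference = 0.2909 − 0.2830 = 0.0079.
The posterior is right-skewed, so the mean exceeds the mode.

0.0079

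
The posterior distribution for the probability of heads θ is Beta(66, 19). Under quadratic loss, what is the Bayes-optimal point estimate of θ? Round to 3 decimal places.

Mode = (66−1)/(66+19−2) = 65/83 = 0.783.
Mean = 66/(66+19) = 66/85 = 0.776.
Quadratic loss ⇒ the optimal estimator is the posterior mean.

0.776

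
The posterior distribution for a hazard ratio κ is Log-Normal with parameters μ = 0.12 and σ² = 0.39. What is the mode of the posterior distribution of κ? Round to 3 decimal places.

0.763

Mode = exp(μ − σ²) = exp(-0.27) = 0.763.
Mean = exp(μ + σ²/2) = exp(0.315) = 1.370.
This is the posterior mode — the MAP estimate.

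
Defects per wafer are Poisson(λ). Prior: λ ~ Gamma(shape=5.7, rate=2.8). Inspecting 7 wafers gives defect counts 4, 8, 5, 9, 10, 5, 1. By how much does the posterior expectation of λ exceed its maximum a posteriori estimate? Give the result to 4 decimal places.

0.1020

Σ counts = 42. Posterior: Gamma(shape = 5.7+42 = 47.7, rate = 2.8+7 = 9.8).
Mode = (α−1)/β = 46.7/9.8 = 4.7653.
Mean = α/β = 47.7/9.8 = 4.8673.
Difference = 4.8673 − 4.7653 = 0.1020.
The mean is pulled above the mode by the posterior's right skew.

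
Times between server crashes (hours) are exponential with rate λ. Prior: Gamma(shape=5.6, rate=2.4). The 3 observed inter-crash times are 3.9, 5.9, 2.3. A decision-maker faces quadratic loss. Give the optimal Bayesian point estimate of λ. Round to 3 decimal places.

Σ times = 12.1. Posterior: Gamma(shape = 5.6+3 = 8.6, rate = 2.4+12.1 = 14.5).
Mode = (α−1)/β = 7.6/14.5 = 0.524.
Mean = α/β = 8.6/14.5 = 0.593.
Quadratic loss ⇒ the optimal estimator is the posterior mean.

0.593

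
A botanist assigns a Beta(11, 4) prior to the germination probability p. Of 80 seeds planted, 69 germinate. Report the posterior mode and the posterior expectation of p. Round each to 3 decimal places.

Posterior: Beta(11+69, 4+11) = Beta(80, 15).
Mode = (80−1)/(80+15−2) = 79/93 = 0.849.
Mean = 80/(80+15) = 80/95 = 0.842.
The posterior is left-skewed, so the mode exceeds the mean.

MAP: 0.849. Posterior mean: 0.842.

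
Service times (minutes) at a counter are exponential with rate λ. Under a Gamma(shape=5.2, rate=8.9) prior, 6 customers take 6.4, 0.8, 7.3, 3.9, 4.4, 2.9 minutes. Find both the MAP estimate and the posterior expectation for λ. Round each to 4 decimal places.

Σ times = 25.7. Posterior: Gamma(shape = 5.2+6 = 11.2, rate = 8.9+25.7 = 34.6).
Mode = (α−1)/β = 10.2/34.6 = 0.2948.
Mean = α/β = 11.2/34.6 = 0.3237.

MAP estimate = 0.2948, posterior expectation = 0.3237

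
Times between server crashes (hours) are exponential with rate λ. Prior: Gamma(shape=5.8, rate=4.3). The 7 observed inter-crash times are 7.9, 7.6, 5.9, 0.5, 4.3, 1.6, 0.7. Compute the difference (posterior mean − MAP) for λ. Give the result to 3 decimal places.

Σ times = 28.5. Posterior: Gamma(shape = 5.8+7 = 12.8, rate = 4.3+28.5 = 32.8).
Mode = (α−1)/β = 11.8/32.8 = 0.360.
Mean = α/β = 12.8/32.8 = 0.390.
Difference = 0.390 − 0.360 = 0.030.

0.030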